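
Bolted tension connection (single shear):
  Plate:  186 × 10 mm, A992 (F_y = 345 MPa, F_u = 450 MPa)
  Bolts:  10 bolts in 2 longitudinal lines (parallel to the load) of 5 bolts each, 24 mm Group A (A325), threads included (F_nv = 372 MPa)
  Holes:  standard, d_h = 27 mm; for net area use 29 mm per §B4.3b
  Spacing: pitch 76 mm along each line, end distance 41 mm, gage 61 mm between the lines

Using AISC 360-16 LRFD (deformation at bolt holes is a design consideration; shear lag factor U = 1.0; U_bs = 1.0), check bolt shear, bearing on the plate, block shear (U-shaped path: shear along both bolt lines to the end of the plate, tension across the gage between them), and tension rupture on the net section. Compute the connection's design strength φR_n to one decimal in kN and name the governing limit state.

432.0 kN (net-section rupture governs)

Bolt shear: A_b = π(24)²/4 = 452.39 mm². φR_n = 0.75 × 372 × 452.39 × 10 × 1 = 1262.2 kN.
Bearing (10 mm plate, F_u = 450 MPa): end bolts L_c = 41 − 27/2 = 27.5, R_n = min(1.2×27.5×10×450, 2.4×24×10×450) = 148.5 kN/bolt; interior L_c = 76 − 27 = 49, R_n = 259.2 kN/bolt. φR_n = 0.75 × (2×148.5 + 8×259.2) = 1778.0 kN.
Block shear: shear path 2×[41+4×76] = 2×345 mm, A_gv = 6900, A_nv = 2×(345 − 4.5×29)×10 = 4290 mm²; tension across gage: (61 − 1×29)×10 = 320 mm². R_n = min(0.6×450×4290, 0.6×345×6900) + 1.0×450×320 = min(1158.3, 1428.3) + 144 = 1302.3 kN. φR_n = 0.75 × 1302.3 = 976.7 kN.
Tension rupture (net): A_n = (186 − 2×29)×10 = 1280 mm² (U = 1.0, A_e = A_n). φR_n = 0.75 × 450 × 1280 = 432.0 kN.
Governing: min(1262.2, 1778.0, 976.7, 432.0) = 432.0 kN → net-section rupture.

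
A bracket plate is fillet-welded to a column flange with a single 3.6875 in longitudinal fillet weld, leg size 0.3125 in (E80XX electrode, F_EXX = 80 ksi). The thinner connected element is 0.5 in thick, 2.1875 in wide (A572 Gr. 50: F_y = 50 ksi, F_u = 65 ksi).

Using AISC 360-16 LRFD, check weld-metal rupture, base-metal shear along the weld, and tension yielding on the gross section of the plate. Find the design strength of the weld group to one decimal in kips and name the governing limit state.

Weld metal: throat = 0.707×0.3125 = 0.22094 in, L = 3.6875 in. φR_n = 0.75 × 0.6 × 80 × 0.22094 × 3.6875 = 29.3 kips.
Base metal shear (0.5 in plate): yield φR_n = 1.0×0.6×50×0.5×3.6875 = 55.3 kips; rupture φR_n = 0.75×0.6×65×0.5×3.6875 = 53.9 kips; take 53.9 kips (rupture).
Tension yield (gross): A_g = 2.1875×0.5 = 1.0938 in². φR_n = 0.90 × 50 × 1.0938 = 49.2 kips.
Governing: min(29.3, 53.9, 49.2) = 29.3 kips → weld metal.

29.3 kips (weld metal governs)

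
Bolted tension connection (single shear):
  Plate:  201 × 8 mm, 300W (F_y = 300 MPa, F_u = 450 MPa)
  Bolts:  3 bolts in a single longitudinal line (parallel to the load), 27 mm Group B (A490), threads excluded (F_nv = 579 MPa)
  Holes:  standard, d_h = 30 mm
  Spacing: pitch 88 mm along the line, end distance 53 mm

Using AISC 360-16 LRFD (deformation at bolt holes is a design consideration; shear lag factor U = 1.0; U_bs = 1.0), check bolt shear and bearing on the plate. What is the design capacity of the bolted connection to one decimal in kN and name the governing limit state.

Bolt shear: A_b = π(27)²/4 = 572.56 mm². φR_n = 0.75 × 579 × 572.56 × 3 × 1 = 745.9 kN.
Bearing (8 mm plate, F_u = 450 MPa): end bolts L_c = 53 − 30/2 = 38, R_n = min(1.2×38×8×450, 2.4×27×8×450) = 164.16 kN/bolt; interior L_c = 88 − 30 = 58, R_n = 233.28 kN/bolt. φR_n = 0.75 × (1×164.16 + 2×233.28) = 473.0 kN.
Governing: min(745.9, 473.0) = 473.0 kN → bearing.

473.0 kN (bearing governs)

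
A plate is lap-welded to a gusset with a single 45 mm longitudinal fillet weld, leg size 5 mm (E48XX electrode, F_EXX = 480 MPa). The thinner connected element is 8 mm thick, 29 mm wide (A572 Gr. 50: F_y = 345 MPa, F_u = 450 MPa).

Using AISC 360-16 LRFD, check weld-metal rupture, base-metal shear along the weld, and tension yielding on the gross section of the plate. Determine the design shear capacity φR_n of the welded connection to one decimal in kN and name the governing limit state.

Weld metal: throat = 0.707×5 = 3.535 mm, L = 45 mm. φR_n = 0.75 × 0.6 × 480 × 3.535 × 45 = 34.4 kN.
Base metal shear (8 mm plate): yield φR_n = 1.0×0.6×345×8×45 = 74.5 kN; rupture φR_n = 0.75×0.6×450×8×45 = 72.9 kN; take 72.9 kN (rupture).
Tension yield (gross): A_g = 29×8 = 232 mm². φR_n = 0.90 × 345 × 232 = 72.0 kN.
Governing: min(34.4, 72.9, 72.0) = 34.4 kN → weld metal.

34.4 kN (weld metal governs)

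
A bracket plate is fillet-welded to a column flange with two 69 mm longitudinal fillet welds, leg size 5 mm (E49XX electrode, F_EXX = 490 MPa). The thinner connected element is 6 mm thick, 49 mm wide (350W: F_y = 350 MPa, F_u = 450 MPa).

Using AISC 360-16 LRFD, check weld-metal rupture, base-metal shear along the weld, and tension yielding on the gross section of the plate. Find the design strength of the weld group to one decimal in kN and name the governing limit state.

92.6 kN (gross-section yield governs)

Weld metal: throat = 0.707×5 = 3.535 mm, L = 2×69 = 138 mm. φR_n = 0.75 × 0.6 × 490 × 3.535 × 138 = 107.6 kN.
Base metal shear (6 mm plate): yield φR_n = 1.0×0.6×350×6×138 = 173.9 kN; rupture φR_n = 0.75×0.6×450×6×138 = 167.7 kN; take 167.7 kN (rupture).
Tension yield (gross): A_g = 49×6 = 294 mm². φR_n = 0.90 × 350 × 294 = 92.6 kN.
Governing: min(107.6, 167.7, 92.6) = 92.6 kN → gross-section yield.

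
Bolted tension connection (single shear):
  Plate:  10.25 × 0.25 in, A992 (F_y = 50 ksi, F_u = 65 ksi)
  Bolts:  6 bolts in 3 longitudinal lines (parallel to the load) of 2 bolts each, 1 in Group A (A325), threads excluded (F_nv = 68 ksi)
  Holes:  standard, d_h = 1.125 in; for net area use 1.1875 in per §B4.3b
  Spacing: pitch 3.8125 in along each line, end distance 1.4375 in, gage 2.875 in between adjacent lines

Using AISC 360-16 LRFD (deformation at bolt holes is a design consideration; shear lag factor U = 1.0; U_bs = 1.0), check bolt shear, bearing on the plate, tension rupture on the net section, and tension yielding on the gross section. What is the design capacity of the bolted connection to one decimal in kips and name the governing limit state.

81.5 kips (net-section rupture governs)

Bolt shear: A_b = π(1)²/4 = 0.7854 in². φR_n = 0.75 × 68 × 0.7854 × 6 × 1 = 240.3 kips.
Bearing (0.25 in plate, F_u = 65 ksi): end bolts L_c = 1.4375 − 1.125/2 = 0.875, R_n = min(1.2×0.875×0.25×65, 2.4×1×0.25×65) = 17.063 kips/bolt; interior L_c = 3.8125 − 1.125 = 2.6875, R_n = 39 kips/bolt. φR_n = 0.75 × (3×17.063 + 3×39) = 126.1 kips.
Tension rupture (net): A_n = (10.25 − 3×1.1875)×0.25 = 1.6719 in² (U = 1.0, A_e = A_n). φR_n = 0.75 × 65 × 1.6719 = 81.5 kips.
Tension yield (gross): A_g = 10.25×0.25 = 2.5625 in². φR_n = 0.90 × 50 × 2.5625 = 115.3 kips.
Governing: min(240.3, 126.1, 81.5, 115.3) = 81.5 kips → net-section rupture.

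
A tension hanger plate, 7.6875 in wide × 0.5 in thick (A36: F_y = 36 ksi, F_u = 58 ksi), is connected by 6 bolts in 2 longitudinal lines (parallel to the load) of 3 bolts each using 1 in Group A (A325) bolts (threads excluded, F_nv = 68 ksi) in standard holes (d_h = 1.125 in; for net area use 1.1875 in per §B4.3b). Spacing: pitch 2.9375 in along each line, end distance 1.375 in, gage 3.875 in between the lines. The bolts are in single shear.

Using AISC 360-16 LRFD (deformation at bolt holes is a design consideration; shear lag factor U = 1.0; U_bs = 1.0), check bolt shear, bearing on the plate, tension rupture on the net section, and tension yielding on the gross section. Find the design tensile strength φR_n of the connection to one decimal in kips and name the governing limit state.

115.5 kips (net-section rupture governs)

Bolt shear: A_b = π(1)²/4 = 0.7854 in². φR_n = 0.75 × 68 × 0.7854 × 6 × 1 = 240.3 kips.
Bearing (0.5 in plate, F_u = 58 ksi): end bolts L_c = 1.375 − 1.125/2 = 0.8125, R_n = min(1.2×0.8125×0.5×58, 2.4×1×0.5×58) = 28.275 kips/bolt; interior L_c = 2.9375 − 1.125 = 1.8125, R_n = 63.075 kips/bolt. φR_n = 0.75 × (2×28.275 + 4×63.075) = 231.6 kips.
Tension rupture (net): A_n = (7.6875 − 2×1.1875)×0.5 = 2.6563 in² (U = 1.0, A_e = A_n). φR_n = 0.75 × 58 × 2.6563 = 115.5 kips.
Tension yield (gross): A_g = 7.6875×0.5 = 3.8438 in². φR_n = 0.90 × 36 × 3.8438 = 124.5 kips.
Governing: min(240.3, 231.6, 115.5, 124.5) = 115.5 kips → net-section rupture.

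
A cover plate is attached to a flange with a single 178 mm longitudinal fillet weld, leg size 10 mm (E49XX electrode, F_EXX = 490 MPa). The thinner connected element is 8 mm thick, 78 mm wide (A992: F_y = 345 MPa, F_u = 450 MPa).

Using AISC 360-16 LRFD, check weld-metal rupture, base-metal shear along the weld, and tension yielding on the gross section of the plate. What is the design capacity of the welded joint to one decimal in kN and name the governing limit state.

Weld metal: throat = 0.707×10 = 7.07 mm, L = 178 mm. φR_n = 0.75 × 0.6 × 490 × 7.07 × 178 = 277.5 kN.
Base metal shear (8 mm plate): yield φR_n = 1.0×0.6×345×8×178 = 294.8 kN; rupture φR_n = 0.75×0.6×450×8×178 = 288.4 kN; take 288.4 kN (rupture).
Tension yield (gross): A_g = 78×8 = 624 mm². φR_n = 0.90 × 345 × 624 = 193.8 kN.
Governing: min(277.5, 288.4, 193.8) = 193.8 kN → gross-section yield.

193.8 kN (gross-section yield governs)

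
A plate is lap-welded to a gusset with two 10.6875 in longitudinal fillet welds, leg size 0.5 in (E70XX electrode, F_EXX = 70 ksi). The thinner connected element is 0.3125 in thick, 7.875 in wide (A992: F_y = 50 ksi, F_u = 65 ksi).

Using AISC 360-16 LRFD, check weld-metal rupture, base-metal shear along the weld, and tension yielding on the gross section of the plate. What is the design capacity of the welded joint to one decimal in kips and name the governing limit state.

110.7 kips (gross-section yield governs)

Weld metal: throat = 0.707×0.5 = 0.3535 in, L = 2×10.6875 = 21.375 in. φR_n = 0.75 × 0.6 × 70 × 0.3535 × 21.375 = 238.0 kips.
Base metal shear (0.3125 in plate): yield φR_n = 1.0×0.6×50×0.3125×21.375 = 200.4 kips; rupture φR_n = 0.75×0.6×65×0.3125×21.375 = 195.4 kips; take 195.4 kips (rupture).
Tension yield (gross): A_g = 7.875×0.3125 = 2.4609 in². φR_n = 0.90 × 50 × 2.4609 = 110.7 kips.
Governing: min(238.0, 195.4, 110.7) = 110.7 kips → gross-section yield.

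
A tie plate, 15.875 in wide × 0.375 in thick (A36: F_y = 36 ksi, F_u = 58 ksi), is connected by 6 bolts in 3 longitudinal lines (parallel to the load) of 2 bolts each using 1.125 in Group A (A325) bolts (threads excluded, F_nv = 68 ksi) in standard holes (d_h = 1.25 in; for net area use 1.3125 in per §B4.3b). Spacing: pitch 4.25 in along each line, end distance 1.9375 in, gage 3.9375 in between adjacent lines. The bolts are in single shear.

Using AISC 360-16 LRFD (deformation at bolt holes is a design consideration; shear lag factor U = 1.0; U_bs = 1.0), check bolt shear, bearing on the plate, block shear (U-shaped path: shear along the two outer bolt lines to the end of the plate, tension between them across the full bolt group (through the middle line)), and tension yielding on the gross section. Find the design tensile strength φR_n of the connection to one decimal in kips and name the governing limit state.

160.8 kips (block shear governs)

Bolt shear: A_b = π(1.125)²/4 = 0.99402 in². φR_n = 0.75 × 68 × 0.99402 × 6 × 1 = 304.2 kips.
Bearing (0.375 in plate, F_u = 58 ksi): end bolts L_c = 1.9375 − 1.25/2 = 1.3125, R_n = min(1.2×1.3125×0.375×58, 2.4×1.125×0.375×58) = 34.256 kips/bolt; interior L_c = 4.25 − 1.25 = 3, R_n = 58.725 kips/bolt. φR_n = 0.75 × (3×34.256 + 3×58.725) = 209.2 kips.
Block shear: shear path 2×[1.9375+1×4.25] = 2×6.1875 in, A_gv = 4.6406, A_nv = 2×(6.1875 − 1.5×1.3125)×0.375 = 3.1641 in²; tension across gage: (7.875 − 2×1.3125)×0.375 = 1.9688 in². R_n = min(0.6×58×3.1641, 0.6×36×4.6406) + 1.0×58×1.9688 = min(110.11, 100.24) + 114.19 = 214.43 kips. φR_n = 0.75 × 214.43 = 160.8 kips.
Tension yield (gross): A_g = 15.875×0.375 = 5.9531 in². φR_n = 0.90 × 36 × 5.9531 = 192.9 kips.
Governing: min(304.2, 209.2, 160.8, 192.9) = 160.8 kips → block shear.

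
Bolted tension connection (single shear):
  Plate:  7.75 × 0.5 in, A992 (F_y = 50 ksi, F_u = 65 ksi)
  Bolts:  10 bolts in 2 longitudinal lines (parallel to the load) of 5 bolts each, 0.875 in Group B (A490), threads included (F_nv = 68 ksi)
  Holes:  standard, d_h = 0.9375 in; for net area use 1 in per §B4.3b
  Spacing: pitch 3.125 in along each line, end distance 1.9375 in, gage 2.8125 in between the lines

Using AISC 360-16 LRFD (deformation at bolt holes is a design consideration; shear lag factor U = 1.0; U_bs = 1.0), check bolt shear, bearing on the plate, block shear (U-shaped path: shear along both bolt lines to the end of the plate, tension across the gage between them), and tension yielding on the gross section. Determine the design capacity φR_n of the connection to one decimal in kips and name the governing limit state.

Bolt shear: A_b = π(0.875)²/4 = 0.60132 in². φR_n = 0.75 × 68 × 0.60132 × 10 × 1 = 306.7 kips.
Bearing (0.5 in plate, F_u = 65 ksi): end bolts L_c = 1.9375 − 0.9375/2 = 1.46875, R_n = min(1.2×1.46875×0.5×65, 2.4×0.875×0.5×65) = 57.281 kips/bolt; interior L_c = 3.125 − 0.9375 = 2.1875, R_n = 68.25 kips/bolt. φR_n = 0.75 × (2×57.281 + 8×68.25) = 495.4 kips.
Block shear: shear path 2×[1.9375+4×3.125] = 2×14.4375 in, A_gv = 14.438, A_nv = 2×(14.4375 − 4.5×1)×0.5 = 9.9375 in²; tension across gage: (2.8125 − 1×1)×0.5 = 0.90625 in². R_n = min(0.6×65×9.9375, 0.6×50×14.438) + 1.0×65×0.90625 = min(387.56, 433.14) + 58.906 = 446.47 kips. φR_n = 0.75 × 446.47 = 334.9 kips.
Tension yield (gross): A_g = 7.75×0.5 = 3.875 in². φR_n = 0.90 × 50 × 3.875 = 174.4 kips.
Governing: min(306.7, 495.4, 334.9, 174.4) = 174.4 kips → gross-section yield.

174.4 kips (gross-section yield governs)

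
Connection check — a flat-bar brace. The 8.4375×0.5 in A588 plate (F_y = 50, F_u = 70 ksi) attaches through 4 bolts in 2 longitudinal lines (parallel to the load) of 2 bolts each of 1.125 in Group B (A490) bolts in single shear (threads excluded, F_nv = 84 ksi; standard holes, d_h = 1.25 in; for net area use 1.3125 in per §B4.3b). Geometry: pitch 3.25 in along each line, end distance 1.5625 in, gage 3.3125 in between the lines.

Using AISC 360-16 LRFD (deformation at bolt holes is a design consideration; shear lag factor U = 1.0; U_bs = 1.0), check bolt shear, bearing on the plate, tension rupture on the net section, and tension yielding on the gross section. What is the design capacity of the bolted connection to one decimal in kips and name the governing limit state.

152.6 kips (net-section rupture governs)

Bolt shear: A_b = π(1.125)²/4 = 0.99402 in². φR_n = 0.75 × 84 × 0.99402 × 4 × 1 = 250.5 kips.
Bearing (0.5 in plate, F_u = 70 ksi): end bolts L_c = 1.5625 − 1.25/2 = 0.9375, R_n = min(1.2×0.9375×0.5×70, 2.4×1.125×0.5×70) = 39.375 kips/bolt; interior L_c = 3.25 − 1.25 = 2, R_n = 84 kips/bolt. φR_n = 0.75 × (2×39.375 + 2×84) = 185.1 kips.
Tension rupture (net): A_n = (8.4375 − 2×1.3125)×0.5 = 2.9063 in² (U = 1.0, A_e = A_n). φR_n = 0.75 × 70 × 2.9063 = 152.6 kips.
Tension yield (gross): A_g = 8.4375×0.5 = 4.2188 in². φR_n = 0.90 × 50 × 4.2188 = 189.8 kips.
Governing: min(250.5, 185.1, 152.6, 189.8) = 152.6 kips → net-section rupture.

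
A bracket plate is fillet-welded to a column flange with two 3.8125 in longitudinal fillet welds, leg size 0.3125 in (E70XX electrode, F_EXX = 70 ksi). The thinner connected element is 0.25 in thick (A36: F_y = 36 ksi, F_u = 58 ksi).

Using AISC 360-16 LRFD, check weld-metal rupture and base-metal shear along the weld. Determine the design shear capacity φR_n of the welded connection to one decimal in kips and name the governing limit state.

41.2 kips (base-metal shear governs)

Weld metal: throat = 0.707×0.3125 = 0.22094 in, L = 2×3.8125 = 7.625 in. φR_n = 0.75 × 0.6 × 70 × 0.22094 × 7.625 = 53.1 kips.
Base metal shear (0.25 in plate): yield φR_n = 1.0×0.6×36×0.25×7.625 = 41.2 kips; rupture φR_n = 0.75×0.6×58×0.25×7.625 = 49.8 kips; take 41.2 kips (yield).
Governing: min(53.1, 41.2) = 41.2 kips → base-metal shear.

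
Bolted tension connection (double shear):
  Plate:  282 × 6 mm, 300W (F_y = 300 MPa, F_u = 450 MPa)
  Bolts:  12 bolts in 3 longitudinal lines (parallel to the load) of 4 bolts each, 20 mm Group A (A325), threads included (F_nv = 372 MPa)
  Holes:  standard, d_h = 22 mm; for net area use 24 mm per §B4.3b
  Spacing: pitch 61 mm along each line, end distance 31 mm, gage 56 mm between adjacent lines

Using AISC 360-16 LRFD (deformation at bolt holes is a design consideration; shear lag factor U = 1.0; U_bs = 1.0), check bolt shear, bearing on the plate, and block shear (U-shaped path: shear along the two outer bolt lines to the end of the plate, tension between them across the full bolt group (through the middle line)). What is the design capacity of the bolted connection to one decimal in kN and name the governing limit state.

Bolt shear: A_b = π(20)²/4 = 314.16 mm². φR_n = 0.75 × 372 × 314.16 × 12 × 2 = 2103.6 kN.
Bearing (6 mm plate, F_u = 450 MPa): end bolts L_c = 31 − 22/2 = 20, R_n = min(1.2×20×6×450, 2.4×20×6×450) = 64.8 kN/bolt; interior L_c = 61 − 22 = 39, R_n = 126.36 kN/bolt. φR_n = 0.75 × (3×64.8 + 9×126.36) = 998.7 kN.
Block shear: shear path 2×[31+3×61] = 2×214 mm, A_gv = 2568, A_nv = 2×(214 − 3.5×24)×6 = 1560 mm²; tension across gage: (112 − 2×24)×6 = 384 mm². R_n = min(0.6×450×1560, 0.6×300×2568) + 1.0×450×384 = min(421.2, 462.24) + 172.8 = 594 kN. φR_n = 0.75 × 594 = 445.5 kN.
Governing: min(2103.6, 998.7, 445.5) = 445.5 kN → block shear.

445.5 kN (block shear governs)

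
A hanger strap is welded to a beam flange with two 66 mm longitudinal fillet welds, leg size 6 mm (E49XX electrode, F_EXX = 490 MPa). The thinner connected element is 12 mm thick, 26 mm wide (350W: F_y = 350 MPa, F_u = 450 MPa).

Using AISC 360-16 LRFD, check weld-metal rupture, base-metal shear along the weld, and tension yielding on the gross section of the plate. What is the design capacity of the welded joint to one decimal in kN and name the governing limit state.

Weld metal: throat = 0.707×6 = 4.242 mm, L = 2×66 = 132 mm. φR_n = 0.75 × 0.6 × 490 × 4.242 × 132 = 123.5 kN.
Base metal shear (12 mm plate): yield φR_n = 1.0×0.6×350×12×132 = 332.6 kN; rupture φR_n = 0.75×0.6×450×12×132 = 320.8 kN; take 320.8 kN (rupture).
Tension yield (gross): A_g = 26×12 = 312 mm². φR_n = 0.90 × 350 × 312 = 98.3 kN.
Governing: min(123.5, 320.8, 98.3) = 98.3 kN → gross-section yield.

98.3 kN (gross-section yield governs)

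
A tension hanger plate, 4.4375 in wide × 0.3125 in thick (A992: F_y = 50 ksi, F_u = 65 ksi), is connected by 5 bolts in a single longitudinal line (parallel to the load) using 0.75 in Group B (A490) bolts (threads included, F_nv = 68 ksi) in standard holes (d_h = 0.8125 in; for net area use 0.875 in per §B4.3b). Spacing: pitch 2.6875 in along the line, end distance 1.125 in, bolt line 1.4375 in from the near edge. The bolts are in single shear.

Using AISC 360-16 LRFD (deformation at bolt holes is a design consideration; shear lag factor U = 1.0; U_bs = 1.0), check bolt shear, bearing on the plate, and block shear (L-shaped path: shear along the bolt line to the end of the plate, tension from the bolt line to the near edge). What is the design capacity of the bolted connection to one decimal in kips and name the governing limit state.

87.8 kips (block shear governs)

Bolt shear: A_b = π(0.75)²/4 = 0.44179 in². φR_n = 0.75 × 68 × 0.44179 × 5 × 1 = 112.7 kips.
Bearing (0.3125 in plate, F_u = 65 ksi): end bolts L_c = 1.125 − 0.8125/2 = 0.71875, R_n = min(1.2×0.71875×0.3125×65, 2.4×0.75×0.3125×65) = 17.52 kips/bolt; interior L_c = 2.6875 − 0.8125 = 1.875, R_n = 36.563 kips/bolt. φR_n = 0.75 × (1×17.52 + 4×36.563) = 122.8 kips.
Block shear: shear path 1×[1.125+4×2.6875] = 1×11.875 in, A_gv = 3.7109, A_nv = 1×(11.875 − 4.5×0.875)×0.3125 = 2.4805 in²; tension to near edge: (1.4375 − 0.5×0.875)×0.3125 = 0.3125 in². R_n = min(0.6×65×2.4805, 0.6×50×3.7109) + 1.0×65×0.3125 = min(96.74, 111.33) + 20.313 = 117.05 kips. φR_n = 0.75 × 117.05 = 87.8 kips.
Governing: min(112.7, 122.8, 87.8) = 87.8 kips → block shear.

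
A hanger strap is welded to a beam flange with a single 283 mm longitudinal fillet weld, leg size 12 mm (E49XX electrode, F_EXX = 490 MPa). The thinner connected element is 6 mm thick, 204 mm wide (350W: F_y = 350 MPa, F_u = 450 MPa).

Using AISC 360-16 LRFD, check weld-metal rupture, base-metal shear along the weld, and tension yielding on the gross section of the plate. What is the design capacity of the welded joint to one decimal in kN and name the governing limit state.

Weld metal: throat = 0.707×12 = 8.484 mm, L = 283 mm. φR_n = 0.75 × 0.6 × 490 × 8.484 × 283 = 529.4 kN.
Base metal shear (6 mm plate): yield φR_n = 1.0×0.6×350×6×283 = 356.6 kN; rupture φR_n = 0.75×0.6×450×6×283 = 343.8 kN; take 343.8 kN (rupture).
Tension yield (gross): A_g = 204×6 = 1224 mm². φR_n = 0.90 × 350 × 1224 = 385.6 kN.
Governing: min(529.4, 343.8, 385.6) = 343.8 kN → base-metal shear.

343.8 kN (base-metal shear governs)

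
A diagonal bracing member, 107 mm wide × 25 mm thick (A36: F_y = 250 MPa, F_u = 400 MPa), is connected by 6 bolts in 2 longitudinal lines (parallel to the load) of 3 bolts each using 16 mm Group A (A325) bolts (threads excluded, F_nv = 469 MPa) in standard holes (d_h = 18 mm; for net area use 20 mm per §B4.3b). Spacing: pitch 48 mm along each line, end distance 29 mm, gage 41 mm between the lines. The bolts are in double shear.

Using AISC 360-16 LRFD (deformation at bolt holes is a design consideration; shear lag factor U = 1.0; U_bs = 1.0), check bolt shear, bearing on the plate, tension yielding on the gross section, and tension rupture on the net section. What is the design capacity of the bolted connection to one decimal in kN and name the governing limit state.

Bolt shear: A_b = π(16)²/4 = 201.06 mm². φR_n = 0.75 × 469 × 201.06 × 6 × 2 = 848.7 kN.
Bearing (25 mm plate, F_u = 400 MPa): end bolts L_c = 29 − 18/2 = 20, R_n = min(1.2×20×25×400, 2.4×16×25×400) = 240 kN/bolt; interior L_c = 48 − 18 = 30, R_n = 360 kN/bolt. φR_n = 0.75 × (2×240 + 4×360) = 1440.0 kN.
Tension yield (gross): A_g = 107×25 = 2675 mm². φR_n = 0.90 × 250 × 2675 = 601.9 kN.
Tension rupture (net): A_n = (107 − 2×20)×25 = 1675 mm² (U = 1.0, A_e = A_n). φR_n = 0.75 × 400 × 1675 = 502.5 kN.
Governing: min(848.7, 1440.0, 601.9, 502.5) = 502.5 kN → net-section rupture.

502.5 kN (net-section rupture governs)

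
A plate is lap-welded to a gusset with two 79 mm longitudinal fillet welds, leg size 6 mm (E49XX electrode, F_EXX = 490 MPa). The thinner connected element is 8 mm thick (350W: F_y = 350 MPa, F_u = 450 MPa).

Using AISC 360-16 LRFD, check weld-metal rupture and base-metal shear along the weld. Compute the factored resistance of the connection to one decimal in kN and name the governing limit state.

147.8 kN (weld metal governs)

Weld metal: throat = 0.707×6 = 4.242 mm, L = 2×79 = 158 mm. φR_n = 0.75 × 0.6 × 490 × 4.242 × 158 = 147.8 kN.
Base metal shear (8 mm plate): yield φR_n = 1.0×0.6×350×8×158 = 265.4 kN; rupture φR_n = 0.75×0.6×450×8×158 = 256.0 kN; take 256.0 kN (rupture).
Governing: min(147.8, 256.0) = 147.8 kN → weld metal.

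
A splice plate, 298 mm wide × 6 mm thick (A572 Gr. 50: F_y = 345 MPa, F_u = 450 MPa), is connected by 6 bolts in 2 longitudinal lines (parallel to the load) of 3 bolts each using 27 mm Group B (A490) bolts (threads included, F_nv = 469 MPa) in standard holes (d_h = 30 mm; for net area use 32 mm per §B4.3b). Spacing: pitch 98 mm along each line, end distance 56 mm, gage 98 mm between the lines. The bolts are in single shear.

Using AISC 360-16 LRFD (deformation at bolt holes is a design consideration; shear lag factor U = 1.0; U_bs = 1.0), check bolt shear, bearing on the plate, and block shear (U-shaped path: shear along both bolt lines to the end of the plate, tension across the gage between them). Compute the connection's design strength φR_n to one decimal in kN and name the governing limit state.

Bolt shear: A_b = π(27)²/4 = 572.56 mm². φR_n = 0.75 × 469 × 572.56 × 6 × 1 = 1208.4 kN.
Bearing (6 mm plate, F_u = 450 MPa): end bolts L_c = 56 − 30/2 = 41, R_n = min(1.2×41×6×450, 2.4×27×6×450) = 132.84 kN/bolt; interior L_c = 98 − 30 = 68, R_n = 174.96 kN/bolt. φR_n = 0.75 × (2×132.84 + 4×174.96) = 724.1 kN.
Block shear: shear path 2×[56+2×98] = 2×252 mm, A_gv = 3024, A_nv = 2×(252 − 2.5×32)×6 = 2064 mm²; tension across gage: (98 − 1×32)×6 = 396 mm². R_n = min(0.6×450×2064, 0.6×345×3024) + 1.0×450×396 = min(557.28, 625.97) + 178.2 = 735.48 kN. φR_n = 0.75 × 735.48 = 551.6 kN.
Governing: min(1208.4, 724.1, 551.6) = 551.6 kN → block shear.

551.6 kN (block shear governs)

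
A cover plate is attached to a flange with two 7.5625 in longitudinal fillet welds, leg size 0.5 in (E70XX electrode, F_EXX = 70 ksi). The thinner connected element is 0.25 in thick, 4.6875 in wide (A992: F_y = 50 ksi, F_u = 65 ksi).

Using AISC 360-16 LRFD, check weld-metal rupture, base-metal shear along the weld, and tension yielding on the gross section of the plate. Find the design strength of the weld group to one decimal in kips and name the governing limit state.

Weld metal: throat = 0.707×0.5 = 0.3535 in, L = 2×7.5625 = 15.125 in. φR_n = 0.75 × 0.6 × 70 × 0.3535 × 15.125 = 168.4 kips.
Base metal shear (0.25 in plate): yield φR_n = 1.0×0.6×50×0.25×15.125 = 113.4 kips; rupture φR_n = 0.75×0.6×65×0.25×15.125 = 110.6 kips; take 110.6 kips (rupture).
Tension yield (gross): A_g = 4.6875×0.25 = 1.1719 in². φR_n = 0.90 × 50 × 1.1719 = 52.7 kips.
Governing: min(168.4, 110.6, 52.7) = 52.7 kips → gross-section yield.

52.7 kips (gross-section yield governs)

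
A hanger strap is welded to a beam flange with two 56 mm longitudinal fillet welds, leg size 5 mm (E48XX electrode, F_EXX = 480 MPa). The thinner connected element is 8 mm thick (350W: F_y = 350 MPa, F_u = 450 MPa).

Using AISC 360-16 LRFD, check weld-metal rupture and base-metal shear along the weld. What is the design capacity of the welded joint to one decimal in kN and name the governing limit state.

Weld metal: throat = 0.707×5 = 3.535 mm, L = 2×56 = 112 mm. φR_n = 0.75 × 0.6 × 480 × 3.535 × 112 = 85.5 kN.
Base metal shear (8 mm plate): yield φR_n = 1.0×0.6×350×8×112 = 188.2 kN; rupture φR_n = 0.75×0.6×450×8×112 = 181.4 kN; take 181.4 kN (rupture).
Governing: min(85.5, 181.4) = 85.5 kN → weld metal.

85.5 kN (weld metal governs)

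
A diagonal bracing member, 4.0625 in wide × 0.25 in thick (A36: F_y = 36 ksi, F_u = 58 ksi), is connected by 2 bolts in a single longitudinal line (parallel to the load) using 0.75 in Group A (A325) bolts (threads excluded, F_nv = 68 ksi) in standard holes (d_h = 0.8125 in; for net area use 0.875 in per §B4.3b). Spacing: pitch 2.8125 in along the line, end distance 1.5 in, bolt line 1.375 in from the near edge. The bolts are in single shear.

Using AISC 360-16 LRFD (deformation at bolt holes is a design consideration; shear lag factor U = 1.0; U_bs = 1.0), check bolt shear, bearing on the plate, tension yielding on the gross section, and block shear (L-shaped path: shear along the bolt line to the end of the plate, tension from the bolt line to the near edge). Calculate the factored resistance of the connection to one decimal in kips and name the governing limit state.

Bolt shear: A_b = π(0.75)²/4 = 0.44179 in². φR_n = 0.75 × 68 × 0.44179 × 2 × 1 = 45.1 kips.
Bearing (0.25 in plate, F_u = 58 ksi): end bolts L_c = 1.5 − 0.8125/2 = 1.09375, R_n = min(1.2×1.09375×0.25×58, 2.4×0.75×0.25×58) = 19.031 kips/bolt; interior L_c = 2.8125 − 0.8125 = 2, R_n = 26.1 kips/bolt. φR_n = 0.75 × (1×19.031 + 1×26.1) = 33.8 kips.
Tension yield (gross): A_g = 4.0625×0.25 = 1.0156 in². φR_n = 0.90 × 36 × 1.0156 = 32.9 kips.
Block shear: shear path 1×[1.5+1×2.8125] = 1×4.3125 in, A_gv = 1.0781, A_nv = 1×(4.3125 − 1.5×0.875)×0.25 = 0.75 in²; tension to near edge: (1.375 − 0.5×0.875)×0.25 = 0.23438 in². R_n = min(0.6×58×0.75, 0.6×36×1.0781) + 1.0×58×0.23438 = min(26.1, 23.287) + 13.594 = 36.881 kips. φR_n = 0.75 × 36.881 = 27.7 kips.
Governing: min(45.1, 33.8, 32.9, 27.7) = 27.7 kips → block shear.

27.7 kips (block shear governs)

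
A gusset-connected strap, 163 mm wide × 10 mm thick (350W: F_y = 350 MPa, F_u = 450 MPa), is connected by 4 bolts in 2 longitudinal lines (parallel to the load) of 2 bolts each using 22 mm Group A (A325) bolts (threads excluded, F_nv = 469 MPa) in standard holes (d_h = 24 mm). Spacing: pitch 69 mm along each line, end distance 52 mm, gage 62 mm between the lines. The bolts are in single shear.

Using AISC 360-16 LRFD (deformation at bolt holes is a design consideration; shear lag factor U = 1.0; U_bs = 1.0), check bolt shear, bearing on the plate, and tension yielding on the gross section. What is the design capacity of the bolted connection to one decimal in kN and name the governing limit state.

513.5 kN (gross-section yield governs)

Bolt shear: A_b = π(22)²/4 = 380.13 mm². φR_n = 0.75 × 469 × 380.13 × 4 × 1 = 534.8 kN.
Bearing (10 mm plate, F_u = 450 MPa): end bolts L_c = 52 − 24/2 = 40, R_n = min(1.2×40×10×450, 2.4×22×10×450) = 216 kN/bolt; interior L_c = 69 − 24 = 45, R_n = 237.6 kN/bolt. φR_n = 0.75 × (2×216 + 2×237.6) = 680.4 kN.
Tension yield (gross): A_g = 163×10 = 1630 mm². φR_n = 0.90 × 350 × 1630 = 513.5 kN.
Governing: min(534.8, 680.4, 513.5) = 513.5 kN → gross-section yield.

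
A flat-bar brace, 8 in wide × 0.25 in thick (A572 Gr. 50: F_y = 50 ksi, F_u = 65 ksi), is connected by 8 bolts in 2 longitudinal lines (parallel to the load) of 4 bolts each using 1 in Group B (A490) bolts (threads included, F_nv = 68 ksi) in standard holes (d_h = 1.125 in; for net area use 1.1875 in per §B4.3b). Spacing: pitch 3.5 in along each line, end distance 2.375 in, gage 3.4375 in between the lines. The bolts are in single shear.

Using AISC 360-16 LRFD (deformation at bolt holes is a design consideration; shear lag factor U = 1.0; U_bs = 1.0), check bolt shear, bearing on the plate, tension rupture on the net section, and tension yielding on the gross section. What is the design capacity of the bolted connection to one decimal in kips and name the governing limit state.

68.6 kips (net-section rupture governs)

Bolt shear: A_b = π(1)²/4 = 0.7854 in². φR_n = 0.75 × 68 × 0.7854 × 8 × 1 = 320.4 kips.
Bearing (0.25 in plate, F_u = 65 ksi): end bolts L_c = 2.375 − 1.125/2 = 1.8125, R_n = min(1.2×1.8125×0.25×65, 2.4×1×0.25×65) = 35.344 kips/bolt; interior L_c = 3.5 − 1.125 = 2.375, R_n = 39 kips/bolt. φR_n = 0.75 × (2×35.344 + 6×39) = 228.5 kips.
Tension rupture (net): A_n = (8 − 2×1.1875)×0.25 = 1.4063 in² (U = 1.0, A_e = A_n). φR_n = 0.75 × 65 × 1.4063 = 68.6 kips.
Tension yield (gross): A_g = 8×0.25 = 2 in². φR_n = 0.90 × 50 × 2 = 90.0 kips.
Governing: min(320.4, 228.5, 68.6, 90.0) = 68.6 kips → net-section rupture.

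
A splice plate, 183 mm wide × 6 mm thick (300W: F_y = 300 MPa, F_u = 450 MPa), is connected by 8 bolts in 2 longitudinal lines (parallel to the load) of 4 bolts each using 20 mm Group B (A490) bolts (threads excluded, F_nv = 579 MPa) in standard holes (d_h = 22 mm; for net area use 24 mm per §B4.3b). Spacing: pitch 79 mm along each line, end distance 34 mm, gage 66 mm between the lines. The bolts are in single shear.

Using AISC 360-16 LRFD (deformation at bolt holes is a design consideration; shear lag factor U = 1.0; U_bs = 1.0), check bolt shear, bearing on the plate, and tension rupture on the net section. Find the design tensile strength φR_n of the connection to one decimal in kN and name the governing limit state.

Bolt shear: A_b = π(20)²/4 = 314.16 mm². φR_n = 0.75 × 579 × 314.16 × 8 × 1 = 1091.4 kN.
Bearing (6 mm plate, F_u = 450 MPa): end bolts L_c = 34 − 22/2 = 23, R_n = min(1.2×23×6×450, 2.4×20×6×450) = 74.52 kN/bolt; interior L_c = 79 − 22 = 57, R_n = 129.6 kN/bolt. φR_n = 0.75 × (2×74.52 + 6×129.6) = 695.0 kN.
Tension rupture (net): A_n = (183 − 2×24)×6 = 810 mm² (U = 1.0, A_e = A_n). φR_n = 0.75 × 450 × 810 = 273.4 kN.
Governing: min(1091.4, 695.0, 273.4) = 273.4 kN → net-section rupture.

273.4 kN (net-section rupture governs)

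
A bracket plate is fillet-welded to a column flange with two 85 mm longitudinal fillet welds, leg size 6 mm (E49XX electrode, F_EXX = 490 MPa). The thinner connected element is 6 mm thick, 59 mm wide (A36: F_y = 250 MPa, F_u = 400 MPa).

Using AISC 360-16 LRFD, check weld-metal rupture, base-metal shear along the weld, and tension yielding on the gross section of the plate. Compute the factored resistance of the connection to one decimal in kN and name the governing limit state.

79.7 kN (gross-section yield governs)

Weld metal: throat = 0.707×6 = 4.242 mm, L = 2×85 = 170 mm. φR_n = 0.75 × 0.6 × 490 × 4.242 × 170 = 159.0 kN.
Base metal shear (6 mm plate): yield φR_n = 1.0×0.6×250×6×170 = 153.0 kN; rupture φR_n = 0.75×0.6×400×6×170 = 183.6 kN; take 153.0 kN (yield).
Tension yield (gross): A_g = 59×6 = 354 mm². φR_n = 0.90 × 250 × 354 = 79.7 kN.
Governing: min(159.0, 153.0, 79.7) = 79.7 kN → gross-section yield.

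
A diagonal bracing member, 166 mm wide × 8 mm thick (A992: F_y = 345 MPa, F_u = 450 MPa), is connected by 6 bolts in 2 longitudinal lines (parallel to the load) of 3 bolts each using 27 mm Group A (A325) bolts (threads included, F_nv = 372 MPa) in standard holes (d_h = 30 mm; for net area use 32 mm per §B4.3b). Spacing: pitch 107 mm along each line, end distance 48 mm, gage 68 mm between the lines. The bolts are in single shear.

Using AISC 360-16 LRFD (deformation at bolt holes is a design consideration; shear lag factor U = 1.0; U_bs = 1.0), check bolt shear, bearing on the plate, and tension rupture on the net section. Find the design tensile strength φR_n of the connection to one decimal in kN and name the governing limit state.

Bolt shear: A_b = π(27)²/4 = 572.56 mm². φR_n = 0.75 × 372 × 572.56 × 6 × 1 = 958.5 kN.
Bearing (8 mm plate, F_u = 450 MPa): end bolts L_c = 48 − 30/2 = 33, R_n = min(1.2×33×8×450, 2.4×27×8×450) = 142.56 kN/bolt; interior L_c = 107 − 30 = 77, R_n = 233.28 kN/bolt. φR_n = 0.75 × (2×142.56 + 4×233.28) = 913.7 kN.
Tension rupture (net): A_n = (166 − 2×32)×8 = 816 mm² (U = 1.0, A_e = A_n). φR_n = 0.75 × 450 × 816 = 275.4 kN.
Governing: min(958.5, 913.7, 275.4) = 275.4 kN → net-section rupture.

275.4 kN (net-section rupture governs)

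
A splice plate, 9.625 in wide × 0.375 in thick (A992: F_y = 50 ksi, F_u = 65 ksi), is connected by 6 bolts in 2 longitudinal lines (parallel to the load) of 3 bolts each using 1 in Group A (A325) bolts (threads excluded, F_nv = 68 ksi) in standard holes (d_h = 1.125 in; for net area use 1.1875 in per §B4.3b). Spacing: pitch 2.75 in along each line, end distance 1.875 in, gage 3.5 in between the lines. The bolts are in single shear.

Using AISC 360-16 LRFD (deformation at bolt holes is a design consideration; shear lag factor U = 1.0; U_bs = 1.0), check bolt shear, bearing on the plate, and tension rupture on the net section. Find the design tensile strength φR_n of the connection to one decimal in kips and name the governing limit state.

132.5 kips (net-section rupture governs)

Bolt shear: A_b = π(1)²/4 = 0.7854 in². φR_n = 0.75 × 68 × 0.7854 × 6 × 1 = 240.3 kips.
Bearing (0.375 in plate, F_u = 65 ksi): end bolts L_c = 1.875 − 1.125/2 = 1.3125, R_n = min(1.2×1.3125×0.375×65, 2.4×1×0.375×65) = 38.391 kips/bolt; interior L_c = 2.75 − 1.125 = 1.625, R_n = 47.531 kips/bolt. φR_n = 0.75 × (2×38.391 + 4×47.531) = 200.2 kips.
Tension rupture (net): A_n = (9.625 − 2×1.1875)×0.375 = 2.7188 in² (U = 1.0, A_e = A_n). φR_n = 0.75 × 65 × 2.7188 = 132.5 kips.
Governing: min(240.3, 200.2, 132.5) = 132.5 kips → net-section rupture.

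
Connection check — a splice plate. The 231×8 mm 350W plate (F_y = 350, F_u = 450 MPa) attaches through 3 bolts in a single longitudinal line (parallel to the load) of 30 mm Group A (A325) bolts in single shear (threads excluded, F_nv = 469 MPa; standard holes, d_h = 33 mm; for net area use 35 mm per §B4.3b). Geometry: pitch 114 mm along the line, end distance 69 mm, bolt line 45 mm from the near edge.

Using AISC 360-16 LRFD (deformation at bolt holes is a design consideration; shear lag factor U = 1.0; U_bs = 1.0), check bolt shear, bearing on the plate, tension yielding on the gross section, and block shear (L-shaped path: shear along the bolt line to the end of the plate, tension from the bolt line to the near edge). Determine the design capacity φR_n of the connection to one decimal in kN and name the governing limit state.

Bolt shear: A_b = π(30)²/4 = 706.86 mm². φR_n = 0.75 × 469 × 706.86 × 3 × 1 = 745.9 kN.
Bearing (8 mm plate, F_u = 450 MPa): end bolts L_c = 69 − 33/2 = 52.5, R_n = min(1.2×52.5×8×450, 2.4×30×8×450) = 226.8 kN/bolt; interior L_c = 114 − 33 = 81, R_n = 259.2 kN/bolt. φR_n = 0.75 × (1×226.8 + 2×259.2) = 558.9 kN.
Tension yield (gross): A_g = 231×8 = 1848 mm². φR_n = 0.90 × 350 × 1848 = 582.1 kN.
Block shear: shear path 1×[69+2×114] = 1×297 mm, A_gv = 2376, A_nv = 1×(297 − 2.5×35)×8 = 1676 mm²; tension to near edge: (45 − 0.5×35)×8 = 220 mm². R_n = min(0.6×450×1676, 0.6×350×2376) + 1.0×450×220 = min(452.52, 498.96) + 99 = 551.52 kN. φR_n = 0.75 × 551.52 = 413.6 kN.
Governing: min(745.9, 558.9, 582.1, 413.6) = 413.6 kN → block shear.

413.6 kN (block shear governs)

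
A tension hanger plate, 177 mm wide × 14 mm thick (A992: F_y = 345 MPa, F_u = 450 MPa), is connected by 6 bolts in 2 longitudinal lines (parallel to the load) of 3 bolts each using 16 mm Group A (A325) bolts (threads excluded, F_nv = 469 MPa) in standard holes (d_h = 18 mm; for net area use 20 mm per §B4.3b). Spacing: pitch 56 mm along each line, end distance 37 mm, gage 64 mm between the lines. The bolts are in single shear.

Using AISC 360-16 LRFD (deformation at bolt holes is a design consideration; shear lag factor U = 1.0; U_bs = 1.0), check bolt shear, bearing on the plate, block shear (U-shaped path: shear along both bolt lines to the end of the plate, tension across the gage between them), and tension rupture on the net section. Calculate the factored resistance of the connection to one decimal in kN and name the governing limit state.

424.3 kN (bolt shear governs)

Bolt shear: A_b = π(16)²/4 = 201.06 mm². φR_n = 0.75 × 469 × 201.06 × 6 × 1 = 424.3 kN.
Bearing (14 mm plate, F_u = 450 MPa): end bolts L_c = 37 − 18/2 = 28, R_n = min(1.2×28×14×450, 2.4×16×14×450) = 211.68 kN/bolt; interior L_c = 56 − 18 = 38, R_n = 241.92 kN/bolt. φR_n = 0.75 × (2×211.68 + 4×241.92) = 1043.3 kN.
Block shear: shear path 2×[37+2×56] = 2×149 mm, A_gv = 4172, A_nv = 2×(149 − 2.5×20)×14 = 2772 mm²; tension across gage: (64 − 1×20)×14 = 616 mm². R_n = min(0.6×450×2772, 0.6×345×4172) + 1.0×450×616 = min(748.44, 863.6) + 277.2 = 1025.6 kN. φR_n = 0.75 × 1025.6 = 769.2 kN.
Tension rupture (net): A_n = (177 − 2×20)×14 = 1918 mm² (U = 1.0, A_e = A_n). φR_n = 0.75 × 450 × 1918 = 647.3 kN.
Governing: min(424.3, 1043.3, 769.2, 647.3) = 424.3 kN → bolt shear.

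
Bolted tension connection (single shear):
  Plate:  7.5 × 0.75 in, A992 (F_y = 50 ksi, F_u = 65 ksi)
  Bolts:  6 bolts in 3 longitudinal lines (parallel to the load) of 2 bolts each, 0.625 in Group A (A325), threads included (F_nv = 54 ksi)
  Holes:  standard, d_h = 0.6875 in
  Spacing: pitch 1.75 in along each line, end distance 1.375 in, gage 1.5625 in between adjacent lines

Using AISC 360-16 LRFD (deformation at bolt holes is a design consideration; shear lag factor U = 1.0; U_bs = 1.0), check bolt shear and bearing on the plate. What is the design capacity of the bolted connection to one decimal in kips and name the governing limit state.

74.6 kips (bolt shear governs)

Bolt shear: A_b = π(0.625)²/4 = 0.3068 in². φR_n = 0.75 × 54 × 0.3068 × 6 × 1 = 74.6 kips.
Bearing (0.75 in plate, F_u = 65 ksi): end bolts L_c = 1.375 − 0.6875/2 = 1.03125, R_n = min(1.2×1.03125×0.75×65, 2.4×0.625×0.75×65) = 60.328 kips/bolt; interior L_c = 1.75 − 0.6875 = 1.0625, R_n = 62.156 kips/bolt. φR_n = 0.75 × (3×60.328 + 3×62.156) = 275.6 kips.
Governing: min(74.6, 275.6) = 74.6 kips → bolt shear.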